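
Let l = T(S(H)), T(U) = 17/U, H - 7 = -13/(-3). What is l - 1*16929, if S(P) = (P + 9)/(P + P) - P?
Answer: -36045309/2129 ≈ -16931.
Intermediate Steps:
H = 34/3 (H = 7 - 13/(-3) = 7 - 13*(-⅓) = 7 + 13/3 = 34/3 ≈ 11.333)
S(P) = -P + (9 + P)/(2*P) (S(P) = (9 + P)/((2*P)) - P = (9 + P)*(1/(2*P)) - P = (9 + P)/(2*P) - P = -P + (9 + P)/(2*P))
l = -3468/2129 (l = 17/(½ - 1*34/3 + 9/(2*(34/3))) = 17/(½ - 34/3 + (9/2)*(3/34)) = 17/(½ - 34/3 + 27/68) = 17/(-2129/204) = 17*(-204/2129) = -3468/2129 ≈ -1.6289)
l - 1*16929 = -3468/2129 - 1*16929 = -3468/2129 - 16929 = -36045309/2129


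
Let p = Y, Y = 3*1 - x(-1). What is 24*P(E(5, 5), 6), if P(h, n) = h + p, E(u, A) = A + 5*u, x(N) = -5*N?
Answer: 672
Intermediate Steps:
Y = -2 (Y = 3*1 - (-5)*(-1) = 3 - 1*5 = 3 - 5 = -2)
p = -2
P(h, n) = -2 + h (P(h, n) = h - 2 = -2 + h)
24*P(E(5, 5), 6) = 24*(-2 + (5 + 5*5)) = 24*(-2 + (5 + 25)) = 24*(-2 + 30) = 24*28 = 672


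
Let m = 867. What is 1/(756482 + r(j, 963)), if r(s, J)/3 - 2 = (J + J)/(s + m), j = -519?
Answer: 58/43877267 ≈ 1.3219e-6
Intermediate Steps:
r(s, J) = 6 + 6*J/(867 + s) (r(s, J) = 6 + 3*((J + J)/(s + 867)) = 6 + 3*((2*J)/(867 + s)) = 6 + 3*(2*J/(867 + s)) = 6 + 6*J/(867 + s))
1/(756482 + r(j, 963)) = 1/(756482 + 6*(867 + 963 - 519)/(867 - 519)) = 1/(756482 + 6*1311/348) = 1/(756482 + 6*(1/348)*1311) = 1/(756482 + 1311/58) = 1/(43877267/58) = 58/43877267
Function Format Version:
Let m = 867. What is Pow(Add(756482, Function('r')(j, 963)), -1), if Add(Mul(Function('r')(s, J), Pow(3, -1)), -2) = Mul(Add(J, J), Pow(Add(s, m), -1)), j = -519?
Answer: Rational(58, 43877267) ≈ 1.3219e-6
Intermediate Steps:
Function('r')(s, J) = Add(6, Mul(6, J, Pow(Add(867, s), -1))) (Function('r')(s, J) = Add(6, Mul(3, Mul(Add(J, J), Pow(Add(s, 867), -1)))) = Add(6, Mul(3, Mul(Mul(2, J), Pow(Add(867, s), -1)))) = Add(6, Mul(3, Mul(2, J, Pow(Add(867, s), -1)))) = Add(6, Mul(6, J, Pow(Add(867, s), -1))))
Pow(Add(756482, Function('r')(j, 963)), -1) = Pow(Add(756482, Mul(6, Pow(Add(867, -519), -1), Add(867, 963, -519))), -1) = Pow(Add(756482, Mul(6, Pow(348, -1), 1311)), -1) = Pow(Add(756482, Mul(6, Rational(1, 348), 1311)), -1) = Pow(Add(756482, Rational(1311, 58)), -1) = Pow(Rational(43877267, 58), -1) = Rational(58, 43877267)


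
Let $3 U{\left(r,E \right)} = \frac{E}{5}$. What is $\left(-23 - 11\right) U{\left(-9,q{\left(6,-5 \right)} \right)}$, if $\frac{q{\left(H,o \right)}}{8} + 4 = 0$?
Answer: $\frac{1088}{15} \approx 72.533$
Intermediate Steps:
$q{\left(H,o \right)} = -32$ ($q{\left(H,o \right)} = -32 + 8 \cdot 0 = -32 + 0 = -32$)
$U{\left(r,E \right)} = \frac{E}{15}$ ($U{\left(r,E \right)} = \frac{E \frac{1}{5}}{3} = \frac{\frac{1}{5} E}{3} = \frac{E}{15}$)
$\left(-23 - 11\right) U{\left(-9,q{\left(6,-5 \right)} \right)} = \left(-23 - 11\right) \frac{1}{15} \left(-32\right) = \left(-34\right) \left(- \frac{32}{15}\right) = \frac{1088}{15}$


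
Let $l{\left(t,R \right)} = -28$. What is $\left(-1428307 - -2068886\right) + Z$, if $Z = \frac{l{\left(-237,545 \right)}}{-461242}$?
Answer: $\frac{147730969573}{230621} \approx 6.4058 \cdot 10^{5}$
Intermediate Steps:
$Z = \frac{14}{230621}$ ($Z = - \frac{28}{-461242} = \left(-28\right) \left(- \frac{1}{461242}\right) = \frac{14}{230621} \approx 6.0706 \cdot 10^{-5}$)
$\left(-1428307 - -2068886\right) + Z = \left(-1428307 - -2068886\right) + \frac{14}{230621} = \left(-1428307 + 2068886\right) + \frac{14}{230621} = 640579 + \frac{14}{230621} = \frac{147730969573}{230621}$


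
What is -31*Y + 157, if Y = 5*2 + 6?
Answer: -339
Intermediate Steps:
Y = 16 (Y = 10 + 6 = 16)
-31*Y + 157 = -31*16 + 157 = -496 + 157 = -339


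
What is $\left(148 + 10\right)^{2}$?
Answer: $24964$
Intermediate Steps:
$\left(148 + 10\right)^{2} = 158^{2} = 24964$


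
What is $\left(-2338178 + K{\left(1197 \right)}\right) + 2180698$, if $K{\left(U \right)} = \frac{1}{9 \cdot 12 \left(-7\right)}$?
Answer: $- \frac{119054881}{756} \approx -1.5748 \cdot 10^{5}$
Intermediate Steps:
$K{\left(U \right)} = - \frac{1}{756}$ ($K{\left(U \right)} = \frac{1}{108 \left(-7\right)} = \frac{1}{-756} = - \frac{1}{756}$)
$\left(-2338178 + K{\left(1197 \right)}\right) + 2180698 = \left(-2338178 - \frac{1}{756}\right) + 2180698 = - \frac{1767662569}{756} + 2180698 = - \frac{119054881}{756}$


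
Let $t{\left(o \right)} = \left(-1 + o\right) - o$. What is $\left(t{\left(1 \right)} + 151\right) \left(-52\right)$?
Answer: $-7800$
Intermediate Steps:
$t{\left(o \right)} = -1$
$\left(t{\left(1 \right)} + 151\right) \left(-52\right) = \left(-1 + 151\right) \left(-52\right) = 150 \left(-52\right) = -7800$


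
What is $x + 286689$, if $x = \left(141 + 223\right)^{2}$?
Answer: $419185$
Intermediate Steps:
$x = 132496$ ($x = 364^{2} = 132496$)
$x + 286689 = 132496 + 286689 = 419185$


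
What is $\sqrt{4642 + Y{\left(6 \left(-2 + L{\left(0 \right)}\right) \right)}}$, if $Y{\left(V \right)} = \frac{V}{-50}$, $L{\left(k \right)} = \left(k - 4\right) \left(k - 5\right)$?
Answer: $\frac{2 \sqrt{28999}}{5} \approx 68.116$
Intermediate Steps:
$L{\left(k \right)} = \left(-5 + k\right) \left(-4 + k\right)$ ($L{\left(k \right)} = \left(-4 + k\right) \left(-5 + k\right) = \left(-5 + k\right) \left(-4 + k\right)$)
$Y{\left(V \right)} = - \frac{V}{50}$ ($Y{\left(V \right)} = V \left(- \frac{1}{50}\right) = - \frac{V}{50}$)
$\sqrt{4642 + Y{\left(6 \left(-2 + L{\left(0 \right)}\right) \right)}} = \sqrt{4642 - \frac{6 \left(-2 + \left(20 + 0^{2} - 0\right)\right)}{50}} = \sqrt{4642 - \frac{6 \left(-2 + \left(20 + 0 + 0\right)\right)}{50}} = \sqrt{4642 - \frac{6 \left(-2 + 20\right)}{50}} = \sqrt{4642 - \frac{6 \cdot 18}{50}} = \sqrt{4642 - \frac{54}{25}} = \sqrt{\frac{115996}{25}} = \frac{2 \sqrt{28999}}{5}$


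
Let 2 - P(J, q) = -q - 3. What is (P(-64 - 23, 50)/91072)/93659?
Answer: 55/8529712448 ≈ 6.4480e-9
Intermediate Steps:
P(J, q) = 5 + q (P(J, q) = 2 - (-q - 3) = 2 - (-3 - q) = 2 + (3 + q) = 5 + q)
(P(-64 - 23, 50)/91072)/93659 = ((5 + 50)/91072)/93659 = (55*(1/91072))*(1/93659) = (55/91072)*(1/93659) = 55/8529712448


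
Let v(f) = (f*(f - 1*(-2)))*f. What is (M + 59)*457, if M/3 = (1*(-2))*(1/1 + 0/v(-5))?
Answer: 24221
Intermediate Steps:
v(f) = f²*(2 + f) (v(f) = (f*(f + 2))*f = (f*(2 + f))*f = f²*(2 + f))
M = -6 (M = 3*((1*(-2))*(1/1 + 0/(((-5)²*(2 - 5))))) = 3*(-2*(1*1 + 0/((25*(-3))))) = 3*(-2*(1 + 0/(-75))) = 3*(-2*(1 + 0*(-1/75))) = 3*(-2*(1 + 0)) = 3*(-2*1) = 3*(-2) = -6)
(M + 59)*457 = (-6 + 59)*457 = 53*457 = 24221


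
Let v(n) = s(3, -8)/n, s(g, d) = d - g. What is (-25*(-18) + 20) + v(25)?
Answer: 11739/25 ≈ 469.56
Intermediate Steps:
v(n) = -11/n (v(n) = (-8 - 1*3)/n = (-8 - 3)/n = -11/n)
(-25*(-18) + 20) + v(25) = (-25*(-18) + 20) - 11/25 = (450 + 20) - 11*1/25 = 470 - 11/25 = 11739/25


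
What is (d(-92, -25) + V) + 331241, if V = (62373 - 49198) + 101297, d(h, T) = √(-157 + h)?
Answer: 445713 + I*√249 ≈ 4.4571e+5 + 15.78*I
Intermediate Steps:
V = 114472 (V = 13175 + 101297 = 114472)
(d(-92, -25) + V) + 331241 = (√(-157 - 92) + 114472) + 331241 = (√(-249) + 114472) + 331241 = (I*√249 + 114472) + 331241 = (114472 + I*√249) + 331241 = 445713 + I*√249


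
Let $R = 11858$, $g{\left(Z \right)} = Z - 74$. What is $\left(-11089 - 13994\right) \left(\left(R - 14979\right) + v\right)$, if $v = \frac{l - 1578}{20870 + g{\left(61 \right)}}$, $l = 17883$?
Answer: $\frac{1632361306536}{20857} \approx 7.8264 \cdot 10^{7}$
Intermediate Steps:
$g{\left(Z \right)} = -74 + Z$
$v = \frac{16305}{20857}$ ($v = \frac{17883 - 1578}{20870 + \left(-74 + 61\right)} = \frac{16305}{20870 - 13} = \frac{16305}{20857} \approx 0.78175$)
$\left(-11089 - 13994\right) \left(\left(R - 14979\right) + v\right) = \left(-11089 - 13994\right) \left(\left(11858 - 14979\right) + \frac{16305}{20857}\right) = - 25083 \left(\left(11858 - 14979\right) + \frac{16305}{20857}\right) = - 25083 \left(-3121 + \frac{16305}{20857}\right) = \left(-25083\right) \left(- \frac{65078392}{20857}\right) = \frac{1632361306536}{20857}$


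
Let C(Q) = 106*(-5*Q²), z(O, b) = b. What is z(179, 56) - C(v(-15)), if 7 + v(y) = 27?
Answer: 212056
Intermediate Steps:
v(y) = 20 (v(y) = -7 + 27 = 20)
C(Q) = -530*Q²
z(179, 56) - C(v(-15)) = 56 - (-530)*20² = 56 - (-530)*400 = 56 - 1*(-212000) = 56 + 212000 = 212056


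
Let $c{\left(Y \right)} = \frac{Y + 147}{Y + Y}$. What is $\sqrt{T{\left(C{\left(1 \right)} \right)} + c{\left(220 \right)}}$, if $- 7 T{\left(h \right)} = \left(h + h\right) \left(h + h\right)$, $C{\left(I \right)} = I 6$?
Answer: $\frac{i \sqrt{46809070}}{1540} \approx 4.4427 i$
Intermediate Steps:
$C{\left(I \right)} = 6 I$
$c{\left(Y \right)} = \frac{147 + Y}{2 Y}$
$T{\left(h \right)} = - \frac{4 h^{2}}{7}$ ($T{\left(h \right)} = - \frac{\left(h + h\right) \left(h + h\right)}{7} = - \frac{2 h 2 h}{7} = - \frac{4 h^{2}}{7}$)
$\sqrt{T{\left(C{\left(1 \right)} \right)} + c{\left(220 \right)}} = \sqrt{- \frac{4 \left(6 \cdot 1\right)^{2}}{7} + \frac{147 + 220}{2 \cdot 220}} = \sqrt{- \frac{4 \cdot 6^{2}}{7} + \frac{1}{2} \cdot \frac{1}{220} \cdot 367} = \sqrt{\left(- \frac{4}{7}\right) 36 + \frac{367}{440}} = \sqrt{- \frac{144}{7} + \frac{367}{440}} = \sqrt{- \frac{60791}{3080}} = \frac{i \sqrt{46809070}}{1540}$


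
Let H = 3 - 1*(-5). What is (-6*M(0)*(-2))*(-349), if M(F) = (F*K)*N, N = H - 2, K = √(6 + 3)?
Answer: 0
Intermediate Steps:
H = 8 (H = 3 + 5 = 8)
K = 3 (K = √9 = 3)
N = 6 (N = 8 - 2 = 6)
M(F) = 18*F (M(F) = (F*3)*6 = (3*F)*6 = 18*F)
(-6*M(0)*(-2))*(-349) = (-108*0*(-2))*(-349) = (-6*0*(-2))*(-349) = (0*(-2))*(-349) = 0*(-349) = 0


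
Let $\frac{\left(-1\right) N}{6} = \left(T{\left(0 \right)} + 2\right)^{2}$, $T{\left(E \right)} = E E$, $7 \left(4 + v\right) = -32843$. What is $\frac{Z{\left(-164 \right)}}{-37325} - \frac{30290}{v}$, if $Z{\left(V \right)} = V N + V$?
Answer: $\frac{7790030338}{1226910075} \approx 6.3493$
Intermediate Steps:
$v = - \frac{32871}{7}$ ($v = -4 + \frac{1}{7} \left(-32843\right) = -4 - \frac{32843}{7} = - \frac{32871}{7} \approx -4695.9$)
$T{\left(E \right)} = E^{2}$
$N = -24$ ($N = - 6 \left(0^{2} + 2\right)^{2} = - 6 \left(0 + 2\right)^{2} = - 6 \cdot 2^{2} = \left(-6\right) 4 = -24$)
$Z{\left(V \right)} = - 23 V$ ($Z{\left(V \right)} = V \left(-24\right) + V = - 24 V + V = - 23 V$)
$\frac{Z{\left(-164 \right)}}{-37325} - \frac{30290}{v} = \frac{\left(-23\right) \left(-164\right)}{-37325} - \frac{30290}{- \frac{32871}{7}} = 3772 \left(- \frac{1}{37325}\right) - - \frac{212030}{32871} = - \frac{3772}{37325} + \frac{212030}{32871} = \frac{7790030338}{1226910075}$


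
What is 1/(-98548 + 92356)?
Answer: -1/6192 ≈ -0.00016150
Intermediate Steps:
1/(-98548 + 92356) = 1/(-6192) = -1/6192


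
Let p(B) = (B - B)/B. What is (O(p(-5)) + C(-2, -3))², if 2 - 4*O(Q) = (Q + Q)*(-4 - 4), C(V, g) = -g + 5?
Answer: 289/4 ≈ 72.250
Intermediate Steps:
C(V, g) = 5 - g
p(B) = 0 (p(B) = 0/B = 0)
O(Q) = ½ + 4*Q (O(Q) = ½ - (Q + Q)*(-4 - 4)/4 = ½ - 2*Q*(-8)/4 = ½ - (-4)*Q = ½ + 4*Q)
(O(p(-5)) + C(-2, -3))² = ((½ + 4*0) + (5 - 1*(-3)))² = ((½ + 0) + (5 + 3))² = (½ + 8)² = (17/2)² = 289/4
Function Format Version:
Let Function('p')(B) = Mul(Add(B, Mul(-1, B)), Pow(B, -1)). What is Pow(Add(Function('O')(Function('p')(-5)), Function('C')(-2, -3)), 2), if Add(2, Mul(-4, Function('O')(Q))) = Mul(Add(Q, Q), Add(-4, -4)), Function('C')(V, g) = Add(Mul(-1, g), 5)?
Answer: Rational(289, 4) ≈ 72.250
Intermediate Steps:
Function('C')(V, g) = Add(5, Mul(-1, g))
Function('p')(B) = 0 (Function('p')(B) = Mul(0, Pow(B, -1)) = 0)
Function('O')(Q) = Add(Rational(1, 2), Mul(4, Q)) (Function('O')(Q) = Add(Rational(1, 2), Mul(Rational(-1, 4), Mul(Add(Q, Q), Add(-4, -4)))) = Add(Rational(1, 2), Mul(Rational(-1, 4), Mul(Mul(2, Q), -8))) = Add(Rational(1, 2), Mul(Rational(-1, 4), Mul(-16, Q))) = Add(Rational(1, 2), Mul(4, Q)))
Pow(Add(Function('O')(Function('p')(-5)), Function('C')(-2, -3)), 2) = Pow(Add(Add(Rational(1, 2), Mul(4, 0)), Add(5, Mul(-1, -3))), 2) = Pow(Add(Add(Rational(1, 2), 0), Add(5, 3)), 2) = Pow(Add(Rational(1, 2), 8), 2) = Pow(Rational(17, 2), 2) = Rational(289, 4)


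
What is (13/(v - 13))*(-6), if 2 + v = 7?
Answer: 39/4 ≈ 9.7500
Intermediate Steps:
v = 5 (v = -2 + 7 = 5)
(13/(v - 13))*(-6) = (13/(5 - 13))*(-6) = (13/(-8))*(-6) = (13*(-⅛))*(-6) = -13/8*(-6) = 39/4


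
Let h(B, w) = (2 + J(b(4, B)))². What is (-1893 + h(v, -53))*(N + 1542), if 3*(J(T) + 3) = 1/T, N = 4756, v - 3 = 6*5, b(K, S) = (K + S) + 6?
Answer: -198292712642/16641 ≈ -1.1916e+7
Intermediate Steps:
b(K, S) = 6 + K + S
v = 33 (v = 3 + 6*5 = 3 + 30 = 33)
J(T) = -3 + 1/(3*T) (J(T) = -3 + (1/T)/3 = -3 + 1/(3*T))
h(B, w) = (-1 + 1/(3*(10 + B)))² (h(B, w) = (2 + (-3 + 1/(3*(6 + 4 + B))))² = (2 + (-3 + 1/(3*(10 + B))))² = (-1 + 1/(3*(10 + B)))²)
(-1893 + h(v, -53))*(N + 1542) = (-1893 + (29 + 3*33)²/(9*(10 + 33)²))*(4756 + 1542) = (-1893 + (⅑)*(29 + 99)²/43²)*6298 = (-1893 + (⅑)*(1/1849)*128²)*6298 = (-1893 + (⅑)*(1/1849)*16384)*6298 = (-1893 + 16384/16641)*6298 = -31485029/16641*6298 = -198292712642/16641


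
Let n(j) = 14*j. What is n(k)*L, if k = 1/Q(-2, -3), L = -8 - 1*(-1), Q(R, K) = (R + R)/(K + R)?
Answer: -245/2 ≈ -122.50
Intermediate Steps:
Q(R, K) = 2*R/(K + R) (Q(R, K) = (2*R)/(K + R) = 2*R/(K + R))
L = -7 (L = -8 + 1 = -7)
k = 5/4 (k = 1/(2*(-2)/(-3 - 2)) = 1/(2*(-2)/(-5)) = 1/(2*(-2)*(-⅕)) = 1/(⅘) = 5/4 ≈ 1.2500)
n(k)*L = (14*(5/4))*(-7) = (35/2)*(-7) = -245/2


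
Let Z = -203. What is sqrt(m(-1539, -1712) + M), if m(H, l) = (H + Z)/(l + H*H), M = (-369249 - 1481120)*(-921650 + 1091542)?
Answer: I*sqrt(1760993273069590209758466)/2366809 ≈ 5.6068e+5*I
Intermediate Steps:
M = -314362890148 (M = -1850369*169892 = -314362890148)
m(H, l) = (-203 + H)/(l + H**2) (m(H, l) = (H - 203)/(l + H*H) = (-203 + H)/(l + H**2))
sqrt(m(-1539, -1712) + M) = sqrt((-203 - 1539)/(-1712 + (-1539)**2) - 314362890148) = sqrt(-1742/(-1712 + 2368521) - 314362890148) = sqrt(-1742/2366809 - 314362890148) = sqrt(-744036917668299474/2366809) = I*sqrt(1760993273069590209758466)/2366809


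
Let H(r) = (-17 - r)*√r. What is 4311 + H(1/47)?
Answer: 4311 - 800*√47/2209 ≈ 4308.5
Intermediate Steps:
H(r) = √r*(-17 - r)
4311 + H(1/47) = 4311 + √(1/47)*(-17 - 1/47) = 4311 + √(1/47)*(-17 - 1*1/47) = 4311 + (√47/47)*(-17 - 1/47) = 4311 + (√47/47)*(-800/47) = 4311 - 800*√47/2209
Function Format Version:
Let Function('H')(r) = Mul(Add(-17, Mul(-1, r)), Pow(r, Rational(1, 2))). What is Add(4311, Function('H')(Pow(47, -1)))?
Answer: Add(4311, Mul(Rational(-800, 2209), Pow(47, Rational(1, 2)))) ≈ 4308.5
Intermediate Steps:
Function('H')(r) = Mul(Pow(r, Rational(1, 2)), Add(-17, Mul(-1, r)))
Add(4311, Function('H')(Pow(47, -1))) = Add(4311, Mul(Pow(Pow(47, -1), Rational(1, 2)), Add(-17, Mul(-1, Pow(47, -1))))) = Add(4311, Mul(Pow(Rational(1, 47), Rational(1, 2)), Add(-17, Mul(-1, Rational(1, 47))))) = Add(4311, Mul(Mul(Rational(1, 47), Pow(47, Rational(1, 2))), Add(-17, Rational(-1, 47)))) = Add(4311, Mul(Mul(Rational(1, 47), Pow(47, Rational(1, 2))), Rational(-800, 47))) = Add(4311, Mul(Rational(-800, 2209), Pow(47, Rational(1, 2))))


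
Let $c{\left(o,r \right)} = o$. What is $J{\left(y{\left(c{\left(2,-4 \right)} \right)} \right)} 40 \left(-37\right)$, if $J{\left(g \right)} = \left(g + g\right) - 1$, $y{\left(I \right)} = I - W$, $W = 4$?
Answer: $7400$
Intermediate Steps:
$y{\left(I \right)} = -4 + I$ ($y{\left(I \right)} = I - 4 = -4 + I$)
$J{\left(g \right)} = -1 + 2 g$ ($J{\left(g \right)} = 2 g - 1 = -1 + 2 g$)
$J{\left(y{\left(c{\left(2,-4 \right)} \right)} \right)} 40 \left(-37\right) = \left(-1 + 2 \left(-4 + 2\right)\right) 40 \left(-37\right) = \left(-1 + 2 \left(-2\right)\right) 40 \left(-37\right) = \left(-1 - 4\right) 40 \left(-37\right) = \left(-5\right) 40 \left(-37\right) = \left(-200\right) \left(-37\right) = 7400$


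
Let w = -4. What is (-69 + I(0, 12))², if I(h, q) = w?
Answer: 5329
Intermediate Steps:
I(h, q) = -4
(-69 + I(0, 12))² = (-69 - 4)² = (-73)² = 5329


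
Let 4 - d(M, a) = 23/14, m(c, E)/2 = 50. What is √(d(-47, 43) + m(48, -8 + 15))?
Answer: √20062/14 ≈ 10.117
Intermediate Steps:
m(c, E) = 100 (m(c, E) = 2*50 = 100)
d(M, a) = 33/14 (d(M, a) = 4 - 23/14 = 33/14)
√(d(-47, 43) + m(48, -8 + 15)) = √(33/14 + 100) = √(1433/14) = √20062/14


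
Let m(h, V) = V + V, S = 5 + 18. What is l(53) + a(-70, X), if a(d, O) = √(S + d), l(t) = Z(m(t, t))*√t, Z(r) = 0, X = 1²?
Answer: I*√47 ≈ 6.8557*I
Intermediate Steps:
S = 23
X = 1
m(h, V) = 2*V
l(t) = 0 (l(t) = 0*√t = 0)
a(d, O) = √(23 + d)
l(53) + a(-70, X) = 0 + √(23 - 70) = 0 + √(-47) = 0 + I*√47 = I*√47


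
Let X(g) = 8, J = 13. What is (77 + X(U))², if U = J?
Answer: 7225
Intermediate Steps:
U = 13
(77 + X(U))² = (77 + 8)² = 85² = 7225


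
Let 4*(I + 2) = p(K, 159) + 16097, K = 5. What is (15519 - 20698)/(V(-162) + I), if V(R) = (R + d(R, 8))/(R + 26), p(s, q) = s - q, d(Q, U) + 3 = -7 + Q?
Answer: -176086/135531 ≈ -1.2992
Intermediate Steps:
d(Q, U) = -10 + Q (d(Q, U) = -3 + (-7 + Q) = -10 + Q)
V(R) = (-10 + 2*R)/(26 + R) (V(R) = (R + (-10 + R))/(R + 26) = (-10 + 2*R)/(26 + R))
I = 15935/4 (I = -2 + ((5 - 1*159) + 16097)/4 = -2 + ((5 - 159) + 16097)/4 = -2 + (-154 + 16097)/4 = -2 + (¼)*15943 = -2 + 15943/4 = 15935/4 ≈ 3983.8)
(15519 - 20698)/(V(-162) + I) = (15519 - 20698)/(2*(-5 - 162)/(26 - 162) + 15935/4) = -5179/(2*(-167)/(-136) + 15935/4) = -5179/(2*(-1/136)*(-167) + 15935/4) = -5179/(167/68 + 15935/4) = -5179/135531/34 = -5179*34/135531 = -176086/135531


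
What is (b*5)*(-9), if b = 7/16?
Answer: -315/16 ≈ -19.688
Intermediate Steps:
b = 7/16 (b = 7*(1/16) = 7/16 ≈ 0.43750)
(b*5)*(-9) = ((7/16)*5)*(-9) = (35/16)*(-9) = -315/16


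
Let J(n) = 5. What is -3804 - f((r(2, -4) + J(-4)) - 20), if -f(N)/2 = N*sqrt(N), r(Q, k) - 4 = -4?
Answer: -3804 - 30*I*sqrt(15) ≈ -3804.0 - 116.19*I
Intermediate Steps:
r(Q, k) = 0 (r(Q, k) = 4 - 4 = 0)
f(N) = -2*N**(3/2) (f(N) = -2*N*sqrt(N) = -2*N**(3/2))
-3804 - f((r(2, -4) + J(-4)) - 20) = -3804 - (-2)*((0 + 5) - 20)**(3/2) = -3804 - (-2)*(5 - 20)**(3/2) = -3804 - (-2)*(-15)**(3/2) = -3804 - (-2)*(-15*I*sqrt(15)) = -3804 - 30*I*sqrt(15)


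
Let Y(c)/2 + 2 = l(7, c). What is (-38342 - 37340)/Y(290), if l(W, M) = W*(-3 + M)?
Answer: -37841/2007 ≈ -18.854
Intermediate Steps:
Y(c) = -46 + 14*c (Y(c) = -4 + 2*(7*(-3 + c)) = -4 + 2*(-21 + 7*c) = -4 + (-42 + 14*c) = -46 + 14*c)
(-38342 - 37340)/Y(290) = (-38342 - 37340)/(-46 + 14*290) = -75682/(-46 + 4060) = -75682/4014 = -75682*1/4014 = -37841/2007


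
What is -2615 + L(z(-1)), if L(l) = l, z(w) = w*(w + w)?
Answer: -2613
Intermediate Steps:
z(w) = 2*w² (z(w) = w*(2*w) = 2*w²)
-2615 + L(z(-1)) = -2615 + 2*(-1)² = -2615 + 2*1 = -2615 + 2 = -2613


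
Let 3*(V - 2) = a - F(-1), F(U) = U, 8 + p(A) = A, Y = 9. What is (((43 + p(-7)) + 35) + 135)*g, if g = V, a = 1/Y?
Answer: 1408/3 ≈ 469.33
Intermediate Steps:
p(A) = -8 + A
a = ⅑ (a = 1/9 = ⅑ ≈ 0.11111)
V = 64/27 (V = 2 + (⅑ - 1*(-1))/3 = 2 + (⅑ + 1)/3 = 2 + (⅓)*(10/9) = 2 + 10/27 = 64/27 ≈ 2.3704)
g = 64/27 ≈ 2.3704
(((43 + p(-7)) + 35) + 135)*g = (((43 + (-8 - 7)) + 35) + 135)*(64/27) = (((43 - 15) + 35) + 135)*(64/27) = ((28 + 35) + 135)*(64/27) = (63 + 135)*(64/27) = 198*(64/27) = 1408/3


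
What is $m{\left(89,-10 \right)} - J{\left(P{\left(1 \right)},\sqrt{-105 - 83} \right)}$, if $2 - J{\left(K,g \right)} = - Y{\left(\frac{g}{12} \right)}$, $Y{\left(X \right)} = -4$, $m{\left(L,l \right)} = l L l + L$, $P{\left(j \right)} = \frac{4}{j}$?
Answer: $8991$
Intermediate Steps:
$m{\left(L,l \right)} = L + L l^{2}$ ($m{\left(L,l \right)} = L l l + L = L l^{2} + L = L + L l^{2}$)
$J{\left(K,g \right)} = -2$ ($J{\left(K,g \right)} = 2 - \left(-1\right) \left(-4\right) = 2 - 4 = -2$)
$m{\left(89,-10 \right)} - J{\left(P{\left(1 \right)},\sqrt{-105 - 83} \right)} = 89 \left(1 + \left(-10\right)^{2}\right) - -2 = 89 \left(1 + 100\right) + 2 = 89 \cdot 101 + 2 = 8989 + 2 = 8991$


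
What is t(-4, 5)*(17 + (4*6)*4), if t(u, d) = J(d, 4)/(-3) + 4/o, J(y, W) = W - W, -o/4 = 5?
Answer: -113/5 ≈ -22.600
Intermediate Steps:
o = -20 (o = -4*5 = -20)
J(y, W) = 0
t(u, d) = -1/5 (t(u, d) = 0/(-3) + 4/(-20) = 0*(-1/3) + 4*(-1/20) = 0 - 1/5 = -1/5)
t(-4, 5)*(17 + (4*6)*4) = -(17 + (4*6)*4)/5 = -(17 + 24*4)/5 = -(17 + 96)/5 = -1/5*113 = -113/5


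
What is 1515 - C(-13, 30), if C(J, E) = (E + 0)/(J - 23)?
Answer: 9095/6 ≈ 1515.8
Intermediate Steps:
C(J, E) = E/(-23 + J)
1515 - C(-13, 30) = 1515 - 30/(-23 - 13) = 1515 - 30/(-36) = 1515 - 30*(-1)/36 = 1515 - 1*(-5/6) = 1515 + 5/6 = 9095/6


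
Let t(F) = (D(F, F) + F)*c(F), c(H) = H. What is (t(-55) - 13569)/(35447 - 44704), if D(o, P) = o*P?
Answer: 176919/9257 ≈ 19.112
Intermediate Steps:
D(o, P) = P*o
t(F) = F*(F + F²) (t(F) = (F*F + F)*F = (F² + F)*F = (F + F²)*F = F*(F + F²))
(t(-55) - 13569)/(35447 - 44704) = ((-55)²*(1 - 55) - 13569)/(35447 - 44704) = (3025*(-54) - 13569)/(-9257) = (-163350 - 13569)*(-1/9257) = -176919*(-1/9257) = 176919/9257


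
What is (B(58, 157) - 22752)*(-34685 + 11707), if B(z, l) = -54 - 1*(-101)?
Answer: 521715490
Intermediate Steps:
B(z, l) = 47 (B(z, l) = -54 + 101 = 47)
(B(58, 157) - 22752)*(-34685 + 11707) = (47 - 22752)*(-34685 + 11707) = -22705*(-22978) = 521715490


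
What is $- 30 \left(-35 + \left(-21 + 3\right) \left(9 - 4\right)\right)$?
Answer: $3750$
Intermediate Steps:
$- 30 \left(-35 + \left(-21 + 3\right) \left(9 - 4\right)\right) = - 30 \left(-35 - 90\right) = \left(-30\right) \left(-125\right) = 3750$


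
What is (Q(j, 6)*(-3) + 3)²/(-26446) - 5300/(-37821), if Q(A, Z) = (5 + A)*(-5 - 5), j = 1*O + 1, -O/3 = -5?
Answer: -306414181/20412534 ≈ -15.011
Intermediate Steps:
O = 15 (O = -3*(-5) = 15)
j = 16 (j = 1*15 + 1 = 15 + 1 = 16)
Q(A, Z) = -50 - 10*A (Q(A, Z) = (5 + A)*(-10) = -50 - 10*A)
(Q(j, 6)*(-3) + 3)²/(-26446) - 5300/(-37821) = ((-50 - 10*16)*(-3) + 3)²/(-26446) - 5300/(-37821) = ((-50 - 160)*(-3) + 3)²*(-1/26446) - 5300*(-1/37821) = (-210*(-3) + 3)²*(-1/26446) + 5300/37821 = (630 + 3)²*(-1/26446) + 5300/37821 = 633²*(-1/26446) + 5300/37821 = 400689*(-1/26446) + 5300/37821 = -400689/26446 + 5300/37821 = -306414181/20412534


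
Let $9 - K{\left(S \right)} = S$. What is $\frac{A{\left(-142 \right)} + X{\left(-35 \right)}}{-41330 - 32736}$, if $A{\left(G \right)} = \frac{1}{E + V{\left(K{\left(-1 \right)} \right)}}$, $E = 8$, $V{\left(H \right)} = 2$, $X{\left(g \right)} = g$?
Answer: $\frac{349}{740660} \approx 0.0004712$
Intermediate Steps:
$K{\left(S \right)} = 9 - S$
$A{\left(G \right)} = \frac{1}{10}$ ($A{\left(G \right)} = \frac{1}{8 + 2} = \frac{1}{10}$)
$\frac{A{\left(-142 \right)} + X{\left(-35 \right)}}{-41330 - 32736} = \frac{\frac{1}{10} - 35}{-41330 - 32736} = - \frac{349}{10 \left(-74066\right)} = \left(- \frac{349}{10}\right) \left(- \frac{1}{74066}\right) = \frac{349}{740660}$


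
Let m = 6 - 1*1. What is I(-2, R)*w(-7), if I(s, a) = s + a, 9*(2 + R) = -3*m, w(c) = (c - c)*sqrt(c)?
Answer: 0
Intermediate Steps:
m = 5 (m = 6 - 1 = 5)
w(c) = 0 (w(c) = 0*sqrt(c) = 0)
R = -11/3 (R = -2 + (-3*5)/9 = -2 + (1/9)*(-15) = -2 - 5/3 = -11/3 ≈ -3.6667)
I(s, a) = a + s
I(-2, R)*w(-7) = (-11/3 - 2)*0 = -17/3*0 = 0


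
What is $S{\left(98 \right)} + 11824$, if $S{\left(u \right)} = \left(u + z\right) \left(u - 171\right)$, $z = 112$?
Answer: $-3506$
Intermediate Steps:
$S{\left(u \right)} = \left(-171 + u\right) \left(112 + u\right)$ ($S{\left(u \right)} = \left(u + 112\right) \left(u - 171\right) = \left(112 + u\right) \left(-171 + u\right) = \left(-171 + u\right) \left(112 + u\right)$)
$S{\left(98 \right)} + 11824 = \left(-19152 + 98^{2} - 5782\right) + 11824 = \left(-19152 + 9604 - 5782\right) + 11824 = -15330 + 11824 = -3506$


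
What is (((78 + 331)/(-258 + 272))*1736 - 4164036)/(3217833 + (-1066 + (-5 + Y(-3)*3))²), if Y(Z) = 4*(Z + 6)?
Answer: -2056660/2144529 ≈ -0.95903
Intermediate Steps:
Y(Z) = 24 + 4*Z (Y(Z) = 4*(6 + Z) = 24 + 4*Z)
(((78 + 331)/(-258 + 272))*1736 - 4164036)/(3217833 + (-1066 + (-5 + Y(-3)*3))²) = (((78 + 331)/(-258 + 272))*1736 - 4164036)/(3217833 + (-1066 + (-5 + (24 + 4*(-3))*3))²) = ((409/14)*1736 - 4164036)/(3217833 + (-1066 + (-5 + (24 - 12)*3))²) = ((409*(1/14))*1736 - 4164036)/(3217833 + (-1066 + (-5 + 12*3))²) = ((409/14)*1736 - 4164036)/(3217833 + (-1066 + (-5 + 36))²) = (50716 - 4164036)/(3217833 + (-1066 + 31)²) = -4113320/(3217833 + (-1035)²) = -4113320/(3217833 + 1071225) = -4113320/4289058 = -4113320*1/4289058 = -2056660/2144529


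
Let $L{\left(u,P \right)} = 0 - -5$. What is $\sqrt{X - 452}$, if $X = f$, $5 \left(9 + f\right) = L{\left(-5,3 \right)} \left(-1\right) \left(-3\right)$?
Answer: $i \sqrt{458} \approx 21.401 i$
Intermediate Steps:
$L{\left(u,P \right)} = 5$ ($L{\left(u,P \right)} = 0 + 5 = 5$)
$f = -6$ ($f = -9 + \frac{5 \left(-1\right) \left(-3\right)}{5} = -9 + \frac{\left(-5\right) \left(-3\right)}{5} = -9 + \frac{1}{5} \cdot 15 = -9 + 3 = -6$)
$X = -6$
$\sqrt{X - 452} = \sqrt{-6 - 452} = \sqrt{-458} = i \sqrt{458}$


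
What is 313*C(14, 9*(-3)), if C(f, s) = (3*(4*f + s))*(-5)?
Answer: -136155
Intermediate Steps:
C(f, s) = -60*f - 15*s (C(f, s) = (3*(s + 4*f))*(-5) = (3*s + 12*f)*(-5) = -60*f - 15*s)
313*C(14, 9*(-3)) = 313*(-60*14 - 135*(-3)) = 313*(-840 - 15*(-27)) = 313*(-840 + 405) = 313*(-435) = -136155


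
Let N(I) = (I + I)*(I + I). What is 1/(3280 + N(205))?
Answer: 1/171380 ≈ 5.8350e-6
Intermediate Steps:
N(I) = 4*I**2 (N(I) = (2*I)*(2*I) = 4*I**2)
1/(3280 + N(205)) = 1/(3280 + 4*205**2) = 1/(3280 + 4*42025) = 1/(3280 + 168100) = 1/171380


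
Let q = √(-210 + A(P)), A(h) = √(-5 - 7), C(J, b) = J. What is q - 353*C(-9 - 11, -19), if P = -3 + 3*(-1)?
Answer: 7060 + √(-210 + 2*I*√3) ≈ 7060.1 + 14.492*I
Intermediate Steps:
P = -6 (P = -3 - 3 = -6)
A(h) = 2*I*√3 (A(h) = √(-12) = 2*I*√3)
q = √(-210 + 2*I*√3) ≈ 0.1195 + 14.492*I
q - 353*C(-9 - 11, -19) = √(-210 + 2*I*√3) - 353*(-9 - 11) = √(-210 + 2*I*√3) - 353*(-20) = √(-210 + 2*I*√3) + 7060 = 7060 + √(-210 + 2*I*√3)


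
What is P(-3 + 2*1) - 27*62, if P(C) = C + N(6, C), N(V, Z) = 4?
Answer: -1671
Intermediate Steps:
P(C) = 4 + C (P(C) = C + 4 = 4 + C)
P(-3 + 2*1) - 27*62 = (4 + (-3 + 2*1)) - 27*62 = (4 + (-3 + 2)) - 1674 = (4 - 1) - 1674 = 3 - 1674 = -1671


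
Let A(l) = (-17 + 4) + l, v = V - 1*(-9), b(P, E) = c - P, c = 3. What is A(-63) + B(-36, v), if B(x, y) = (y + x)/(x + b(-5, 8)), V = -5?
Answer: -524/7 ≈ -74.857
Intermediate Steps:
b(P, E) = 3 - P
v = 4 (v = -5 - 1*(-9) = -5 + 9 = 4)
B(x, y) = (x + y)/(8 + x) (B(x, y) = (y + x)/(x + (3 - 1*(-5))) = (x + y)/(x + (3 + 5)) = (x + y)/(x + 8) = (x + y)/(8 + x))
A(l) = -13 + l
A(-63) + B(-36, v) = (-13 - 63) + (-36 + 4)/(8 - 36) = -76 - 32/(-28) = -76 - 1/28*(-32) = -76 + 8/7 = -524/7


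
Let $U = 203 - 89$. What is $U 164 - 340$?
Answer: $18356$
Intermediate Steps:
$U = 114$ ($U = 203 - 89 = 114$)
$U 164 - 340 = 114 \cdot 164 - 340 = 18696 - 340 = 18356$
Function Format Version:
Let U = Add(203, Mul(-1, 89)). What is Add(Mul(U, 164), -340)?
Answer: 18356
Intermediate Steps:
U = 114 (U = Add(203, -89) = 114)
Add(Mul(U, 164), -340) = Add(Mul(114, 164), -340) = Add(18696, -340) = 18356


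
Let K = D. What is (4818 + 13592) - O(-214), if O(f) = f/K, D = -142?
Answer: 1307003/71 ≈ 18409.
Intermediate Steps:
K = -142
O(f) = -f/142 (O(f) = f/(-142) = f*(-1/142) = -f/142)
(4818 + 13592) - O(-214) = (4818 + 13592) - (-1)*(-214)/142 = 18410 - 1*107/71 = 18410 - 107/71 = 1307003/71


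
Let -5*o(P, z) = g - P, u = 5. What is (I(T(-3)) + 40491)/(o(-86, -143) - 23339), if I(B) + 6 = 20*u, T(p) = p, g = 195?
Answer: -202925/116976 ≈ -1.7348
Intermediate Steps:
I(B) = 94 (I(B) = -6 + 20*5 = -6 + 100 = 94)
o(P, z) = -39 + P/5 (o(P, z) = -(195 - P)/5 = -39 + P/5)
(I(T(-3)) + 40491)/(o(-86, -143) - 23339) = (94 + 40491)/((-39 + (1/5)*(-86)) - 23339) = 40585/((-39 - 86/5) - 23339) = 40585/(-281/5 - 23339) = 40585/(-116976/5) = 40585*(-5/116976) = -202925/116976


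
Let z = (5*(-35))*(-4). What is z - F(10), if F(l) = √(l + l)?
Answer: 700 - 2*√5 ≈ 695.53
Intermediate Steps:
z = 700 (z = -175*(-4) = 700)
F(l) = √2*√l (F(l) = √(2*l) = √2*√l)
z - F(10) = 700 - √2*√10 = 700 - 2*√5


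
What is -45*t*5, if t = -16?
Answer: 3600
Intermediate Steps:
-45*t*5 = -45*(-16)*5 = 720*5 = 3600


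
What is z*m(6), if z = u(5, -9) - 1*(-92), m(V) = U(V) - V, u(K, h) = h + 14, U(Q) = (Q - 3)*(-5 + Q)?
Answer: -291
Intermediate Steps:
U(Q) = (-5 + Q)*(-3 + Q) (U(Q) = (-3 + Q)*(-5 + Q) = (-5 + Q)*(-3 + Q))
u(K, h) = 14 + h
m(V) = 15 + V**2 - 9*V (m(V) = (15 + V**2 - 8*V) - V = 15 + V**2 - 9*V)
z = 97 (z = (14 - 9) - 1*(-92) = 5 + 92 = 97)
z*m(6) = 97*(15 + 6**2 - 9*6) = 97*(15 + 36 - 54) = 97*(-3) = -291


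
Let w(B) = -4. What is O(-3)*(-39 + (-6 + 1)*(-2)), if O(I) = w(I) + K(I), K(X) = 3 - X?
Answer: -58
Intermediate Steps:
O(I) = -1 - I (O(I) = -4 + (3 - I) = -1 - I)
O(-3)*(-39 + (-6 + 1)*(-2)) = (-1 - 1*(-3))*(-39 + (-6 + 1)*(-2)) = (-1 + 3)*(-39 - 5*(-2)) = 2*(-39 + 10) = 2*(-29) = -58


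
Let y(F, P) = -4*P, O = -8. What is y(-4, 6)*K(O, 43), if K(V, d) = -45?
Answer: 1080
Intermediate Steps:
y(-4, 6)*K(O, 43) = -4*6*(-45) = -24*(-45) = 1080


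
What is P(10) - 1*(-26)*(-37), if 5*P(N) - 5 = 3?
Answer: -4802/5 ≈ -960.40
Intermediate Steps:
P(N) = 8/5 (P(N) = 1 + (1/5)*3 = 1 + 3/5 = 8/5)
P(10) - 1*(-26)*(-37) = 8/5 - 1*(-26)*(-37) = 8/5 + 26*(-37) = 8/5 - 962 = -4802/5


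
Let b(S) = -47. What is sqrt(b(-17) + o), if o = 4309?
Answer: sqrt(4262) ≈ 65.284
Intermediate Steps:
sqrt(b(-17) + o) = sqrt(-47 + 4309) = sqrt(4262)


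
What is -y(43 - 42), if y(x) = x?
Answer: -1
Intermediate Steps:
-y(43 - 42) = -(43 - 42) = -1*1 = -1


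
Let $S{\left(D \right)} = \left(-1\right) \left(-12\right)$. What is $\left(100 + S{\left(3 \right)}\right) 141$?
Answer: $15792$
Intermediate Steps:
$S{\left(D \right)} = 12$
$\left(100 + S{\left(3 \right)}\right) 141 = \left(100 + 12\right) 141 = 112 \cdot 141 = 15792$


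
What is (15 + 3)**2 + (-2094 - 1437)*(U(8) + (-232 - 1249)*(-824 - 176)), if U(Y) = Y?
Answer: -5229438924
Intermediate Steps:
(15 + 3)**2 + (-2094 - 1437)*(U(8) + (-232 - 1249)*(-824 - 176)) = (15 + 3)**2 + (-2094 - 1437)*(8 + (-232 - 1249)*(-824 - 176)) = 18**2 - 3531*(8 - 1481*(-1000)) = 324 - 3531*(8 + 1481000) = 324 - 3531*1481008 = 324 - 5229439248 = -5229438924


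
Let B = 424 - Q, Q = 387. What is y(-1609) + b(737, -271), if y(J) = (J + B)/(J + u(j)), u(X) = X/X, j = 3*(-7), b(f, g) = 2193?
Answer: 293993/134 ≈ 2194.0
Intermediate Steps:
j = -21
u(X) = 1
B = 37 (B = 424 - 1*387 = 424 - 387 = 37)
y(J) = (37 + J)/(1 + J) (y(J) = (J + 37)/(J + 1) = (37 + J)/(1 + J))
y(-1609) + b(737, -271) = (37 - 1609)/(1 - 1609) + 2193 = -1572/(-1608) + 2193 = -1/1608*(-1572) + 2193 = 131/134 + 2193 = 293993/134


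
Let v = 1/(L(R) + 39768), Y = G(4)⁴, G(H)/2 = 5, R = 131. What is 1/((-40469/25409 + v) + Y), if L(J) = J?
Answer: 1013793691/10136322262778 ≈ 0.00010002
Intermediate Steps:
G(H) = 10 (G(H) = 2*5 = 10)
Y = 10000 (Y = 10⁴ = 10000)
v = 1/39899 (v = 1/(131 + 39768) = 1/39899 ≈ 2.5063e-5)
1/((-40469/25409 + v) + Y) = 1/((-40469/25409 + 1/39899) + 10000) = 1/(-1614647222/1013793691 + 10000) = 1/(10136322262778/1013793691) = 1013793691/10136322262778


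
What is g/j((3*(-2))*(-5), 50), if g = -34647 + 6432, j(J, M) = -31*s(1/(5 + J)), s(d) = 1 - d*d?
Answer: 3840375/4216 ≈ 910.91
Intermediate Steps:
s(d) = 1 - d²
j(J, M) = -31 + 31/(5 + J)² (j(J, M) = -31*(1 - (1/(5 + J))²) = -31*(1 - 1/(5 + J)²) = -31 + 31/(5 + J)²)
g = -28215
g/j((3*(-2))*(-5), 50) = -28215/(-31 + 31/(5 + (3*(-2))*(-5))²) = -28215/(-31 + 31/(5 - 6*(-5))²) = -28215/(-31 + 31/(5 + 30)²) = -28215/(-31 + 31/35²) = -28215/(-31 + 31*(1/1225)) = -28215/(-31 + 31/1225) = -28215/(-37944/1225) = -28215*(-1225/37944) = 3840375/4216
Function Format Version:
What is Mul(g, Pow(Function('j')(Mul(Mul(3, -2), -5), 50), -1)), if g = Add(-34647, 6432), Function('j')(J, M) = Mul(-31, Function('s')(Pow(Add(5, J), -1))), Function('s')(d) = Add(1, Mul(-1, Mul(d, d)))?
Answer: Rational(3840375, 4216) ≈ 910.91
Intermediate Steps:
Function('s')(d) = Add(1, Mul(-1, Pow(d, 2)))
Function('j')(J, M) = Add(-31, Mul(31, Pow(Add(5, J), -2))) (Function('j')(J, M) = Mul(-31, Add(1, Mul(-1, Pow(Pow(Add(5, J), -1), 2)))) = Mul(-31, Add(1, Mul(-1, Pow(Add(5, J), -2)))) = Add(-31, Mul(31, Pow(Add(5, J), -2))))
g = -28215
Mul(g, Pow(Function('j')(Mul(Mul(3, -2), -5), 50), -1)) = Mul(-28215, Pow(Add(-31, Mul(31, Pow(Add(5, Mul(Mul(3, -2), -5)), -2))), -1)) = Mul(-28215, Pow(Add(-31, Mul(31, Pow(Add(5, Mul(-6, -5)), -2))), -1)) = Mul(-28215, Pow(Add(-31, Mul(31, Pow(Add(5, 30), -2))), -1)) = Mul(-28215, Pow(Add(-31, Mul(31, Pow(35, -2))), -1)) = Mul(-28215, Pow(Add(-31, Mul(31, Rational(1, 1225))), -1)) = Mul(-28215, Pow(Add(-31, Rational(31, 1225)), -1)) = Mul(-28215, Pow(Rational(-37944, 1225), -1)) = Mul(-28215, Rational(-1225, 37944)) = Rational(3840375, 4216)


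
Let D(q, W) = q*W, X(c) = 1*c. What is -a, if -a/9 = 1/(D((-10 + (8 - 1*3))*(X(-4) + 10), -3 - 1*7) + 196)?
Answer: 9/496 ≈ 0.018145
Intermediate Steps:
X(c) = c
D(q, W) = W*q
a = -9/496 (a = -9/((-3 - 1*7)*((-10 + (8 - 1*3))*(-4 + 10)) + 196) = -9/((-3 - 7)*((-10 + (8 - 3))*6) + 196) = -9/(-10*(-10 + 5)*6 + 196) = -9/(-(-50)*6 + 196) = -9/(-10*(-30) + 196) = -9/(300 + 196) = -9/496 ≈ -0.018145)
-a = -1*(-9/496) = 9/496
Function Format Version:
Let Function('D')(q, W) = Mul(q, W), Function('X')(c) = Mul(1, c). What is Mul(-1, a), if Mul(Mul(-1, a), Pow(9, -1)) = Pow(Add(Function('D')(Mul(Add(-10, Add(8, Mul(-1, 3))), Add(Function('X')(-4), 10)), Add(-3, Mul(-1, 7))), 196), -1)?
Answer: Rational(9, 496) ≈ 0.018145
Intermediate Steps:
Function('X')(c) = c
Function('D')(q, W) = Mul(W, q)
a = Rational(-9, 496) (a = Mul(-9, Pow(Add(Mul(Add(-3, Mul(-1, 7)), Mul(Add(-10, Add(8, Mul(-1, 3))), Add(-4, 10))), 196), -1)) = Mul(-9, Pow(Add(Mul(Add(-3, -7), Mul(Add(-10, Add(8, -3)), 6)), 196), -1)) = Mul(-9, Pow(Add(Mul(-10, Mul(Add(-10, 5), 6)), 196), -1)) = Mul(-9, Pow(Add(Mul(-10, Mul(-5, 6)), 196), -1)) = Mul(-9, Pow(Add(Mul(-10, -30), 196), -1)) = Mul(-9, Pow(Add(300, 196), -1)) = Mul(-9, Pow(496, -1)) = Mul(-9, Rational(1, 496)) = Rational(-9, 496) ≈ -0.018145)
Mul(-1, a) = Mul(-1, Rational(-9, 496)) = Rational(9, 496)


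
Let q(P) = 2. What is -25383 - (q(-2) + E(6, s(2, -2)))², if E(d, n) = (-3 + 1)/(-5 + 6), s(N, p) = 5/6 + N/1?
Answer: -25383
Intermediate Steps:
s(N, p) = ⅚ + N (s(N, p) = 5*(⅙) + N*1 = ⅚ + N)
E(d, n) = -2 (E(d, n) = -2/1 = -2*1 = -2)
-25383 - (q(-2) + E(6, s(2, -2)))² = -25383 - (2 - 2)² = -25383 - 1*0² = -25383 - 1*0 = -25383 + 0 = -25383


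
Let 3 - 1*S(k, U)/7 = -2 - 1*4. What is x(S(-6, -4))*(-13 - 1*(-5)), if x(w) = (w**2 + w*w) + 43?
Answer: -63848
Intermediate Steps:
S(k, U) = 63 (S(k, U) = 21 - 7*(-2 - 1*4) = 21 - 7*(-2 - 4) = 21 - 7*(-6) = 21 + 42 = 63)
x(w) = 43 + 2*w**2 (x(w) = (w**2 + w**2) + 43 = 2*w**2 + 43 = 43 + 2*w**2)
x(S(-6, -4))*(-13 - 1*(-5)) = (43 + 2*63**2)*(-13 - 1*(-5)) = (43 + 2*3969)*(-13 + 5) = (43 + 7938)*(-8) = 7981*(-8) = -63848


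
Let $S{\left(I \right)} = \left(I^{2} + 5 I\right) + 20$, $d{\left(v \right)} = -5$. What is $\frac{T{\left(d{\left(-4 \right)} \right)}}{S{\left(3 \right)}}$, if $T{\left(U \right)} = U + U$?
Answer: $- \frac{5}{22} \approx -0.22727$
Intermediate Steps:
$T{\left(U \right)} = 2 U$
$S{\left(I \right)} = 20 + I^{2} + 5 I$
$\frac{T{\left(d{\left(-4 \right)} \right)}}{S{\left(3 \right)}} = \frac{2 \left(-5\right)}{20 + 3^{2} + 5 \cdot 3} = - \frac{10}{20 + 9 + 15} = - \frac{10}{44} = \left(-10\right) \frac{1}{44} = - \frac{5}{22}$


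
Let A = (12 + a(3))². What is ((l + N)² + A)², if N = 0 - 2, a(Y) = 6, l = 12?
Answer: 179776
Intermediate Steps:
N = -2
A = 324 (A = (12 + 6)² = 18² = 324)
((l + N)² + A)² = ((12 - 2)² + 324)² = (10² + 324)² = (100 + 324)² = 424² = 179776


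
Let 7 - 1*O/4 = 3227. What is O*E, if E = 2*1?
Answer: -25760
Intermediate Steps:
O = -12880 (O = 28 - 4*3227 = 28 - 12908 = -12880)
E = 2
O*E = -12880*2 = -25760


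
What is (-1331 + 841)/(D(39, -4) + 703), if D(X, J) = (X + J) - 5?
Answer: -490/733 ≈ -0.66849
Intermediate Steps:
D(X, J) = -5 + J + X (D(X, J) = (J + X) - 5 = -5 + J + X)
(-1331 + 841)/(D(39, -4) + 703) = (-1331 + 841)/((-5 - 4 + 39) + 703) = -490/(30 + 703) = -490/733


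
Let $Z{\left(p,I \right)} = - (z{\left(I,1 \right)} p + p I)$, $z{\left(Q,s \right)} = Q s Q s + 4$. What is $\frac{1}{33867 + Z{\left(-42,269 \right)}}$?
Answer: $\frac{1}{3084495} \approx 3.242 \cdot 10^{-7}$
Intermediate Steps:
$z{\left(Q,s \right)} = 4 + Q^{2} s^{2}$ ($z{\left(Q,s \right)} = s Q^{2} s + 4 = Q^{2} s^{2} + 4 = 4 + Q^{2} s^{2}$)
$Z{\left(p,I \right)} = - I p - p \left(4 + I^{2}\right)$ ($Z{\left(p,I \right)} = - (\left(4 + I^{2} \cdot 1^{2}\right) p + p I) = - (\left(4 + I^{2} \cdot 1\right) p + I p) = - (\left(4 + I^{2}\right) p + I p) = - (p \left(4 + I^{2}\right) + I p) = - (I p + p \left(4 + I^{2}\right)) = - I p - p \left(4 + I^{2}\right)$)
$\frac{1}{33867 + Z{\left(-42,269 \right)}} = \frac{1}{33867 - - 42 \left(4 + 269 + 269^{2}\right)} = \frac{1}{33867 - - 42 \left(4 + 269 + 72361\right)} = \frac{1}{33867 - \left(-42\right) 72634} = \frac{1}{33867 + 3050628} = \frac{1}{3084495}$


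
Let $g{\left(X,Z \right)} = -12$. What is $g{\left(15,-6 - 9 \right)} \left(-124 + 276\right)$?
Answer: $-1824$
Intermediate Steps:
$g{\left(15,-6 - 9 \right)} \left(-124 + 276\right) = - 12 \left(-124 + 276\right) = \left(-12\right) 152 = -1824$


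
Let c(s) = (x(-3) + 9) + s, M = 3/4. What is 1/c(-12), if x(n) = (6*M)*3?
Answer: 2/21 ≈ 0.095238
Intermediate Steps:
M = ¾ (M = 3*(¼) = ¾ ≈ 0.75000)
x(n) = 27/2 (x(n) = (6*(¾))*3 = (9/2)*3 = 27/2)
c(s) = 45/2 + s (c(s) = (27/2 + 9) + s = 45/2 + s)
1/c(-12) = 1/(45/2 - 12) = 1/(21/2) = 2/21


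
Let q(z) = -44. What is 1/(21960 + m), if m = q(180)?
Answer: 1/21916 ≈ 4.5629e-5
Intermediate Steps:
m = -44
1/(21960 + m) = 1/(21960 - 44) = 1/21916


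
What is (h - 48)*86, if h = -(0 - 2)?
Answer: -3956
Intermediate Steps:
h = 2 (h = -1*(-2) = 2)
(h - 48)*86 = (2 - 48)*86 = -46*86 = -3956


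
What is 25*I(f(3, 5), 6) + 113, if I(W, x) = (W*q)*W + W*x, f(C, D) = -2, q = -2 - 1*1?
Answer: -487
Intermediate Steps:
q = -3 (q = -2 - 1 = -3)
I(W, x) = -3*W**2 + W*x (I(W, x) = (W*(-3))*W + W*x = (-3*W)*W + W*x = -3*W**2 + W*x)
25*I(f(3, 5), 6) + 113 = 25*(-2*(6 - 3*(-2))) + 113 = 25*(-2*(6 + 6)) + 113 = 25*(-2*12) + 113 = 25*(-24) + 113 = -600 + 113 = -487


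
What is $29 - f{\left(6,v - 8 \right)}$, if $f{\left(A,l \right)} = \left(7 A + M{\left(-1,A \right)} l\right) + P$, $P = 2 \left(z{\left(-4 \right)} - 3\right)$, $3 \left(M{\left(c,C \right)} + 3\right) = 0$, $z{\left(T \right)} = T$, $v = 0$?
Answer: $-23$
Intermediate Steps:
$M{\left(c,C \right)} = -3$ ($M{\left(c,C \right)} = -3 + \frac{1}{3} \cdot 0 = -3 + 0 = -3$)
$P = -14$ ($P = 2 \left(-4 - 3\right) = 2 \left(-7\right) = -14$)
$f{\left(A,l \right)} = -14 - 3 l + 7 A$ ($f{\left(A,l \right)} = \left(7 A - 3 l\right) - 14 = \left(- 3 l + 7 A\right) - 14 = -14 - 3 l + 7 A$)
$29 - f{\left(6,v - 8 \right)} = 29 - \left(-14 - 3 \left(0 - 8\right) + 7 \cdot 6\right) = 29 - \left(-14 - 3 \left(0 - 8\right) + 42\right) = 29 - \left(-14 - -24 + 42\right) = 29 - \left(-14 + 24 + 42\right) = 29 - 52 = -23$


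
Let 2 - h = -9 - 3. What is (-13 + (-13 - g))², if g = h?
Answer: 1600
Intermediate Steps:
h = 14 (h = 2 - (-9 - 3) = 2 - 1*(-12) = 2 + 12 = 14)
g = 14
(-13 + (-13 - g))² = (-13 + (-13 - 1*14))² = (-13 + (-13 - 14))² = (-13 - 27)² = (-40)² = 1600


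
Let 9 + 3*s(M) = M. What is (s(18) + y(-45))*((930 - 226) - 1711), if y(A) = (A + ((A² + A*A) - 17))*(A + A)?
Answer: 361429419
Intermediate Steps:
s(M) = -3 + M/3
y(A) = 2*A*(-17 + A + 2*A²) (y(A) = (A + ((A² + A²) - 17))*(2*A) = (A + (2*A² - 17))*(2*A) = (A + (-17 + 2*A²))*(2*A) = (-17 + A + 2*A²)*(2*A) = 2*A*(-17 + A + 2*A²))
(s(18) + y(-45))*((930 - 226) - 1711) = ((-3 + (⅓)*18) + 2*(-45)*(-17 - 45 + 2*(-45)²))*((930 - 226) - 1711) = ((-3 + 6) + 2*(-45)*(-17 - 45 + 2*2025))*(704 - 1711) = (3 + 2*(-45)*(-17 - 45 + 4050))*(-1007) = (3 + 2*(-45)*3988)*(-1007) = (3 - 358920)*(-1007) = -358917*(-1007) = 361429419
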